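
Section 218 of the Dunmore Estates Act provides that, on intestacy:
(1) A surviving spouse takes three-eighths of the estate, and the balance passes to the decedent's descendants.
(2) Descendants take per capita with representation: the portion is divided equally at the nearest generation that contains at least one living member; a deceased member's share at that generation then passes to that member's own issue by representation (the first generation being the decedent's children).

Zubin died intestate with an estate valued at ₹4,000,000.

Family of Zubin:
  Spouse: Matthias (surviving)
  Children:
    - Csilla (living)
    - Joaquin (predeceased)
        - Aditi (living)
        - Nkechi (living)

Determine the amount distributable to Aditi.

Matthias takes three-eighths of ₹4,000,000 = ₹1,500,000. The remaining ₹2,500,000 passes to the descendants.
The descendants' portion (₹2,500,000) is divided into 2 shares of ₹1,250,000: Csilla takes ₹1,250,000; Joaquin's ₹1,250,000 share passes to Joaquin's issue.
Joaquin's share (₹1,250,000) is divided into 2 shares of ₹625,000: Aditi and Nkechi each take ₹625,000.

Aditi receives ₹625,000.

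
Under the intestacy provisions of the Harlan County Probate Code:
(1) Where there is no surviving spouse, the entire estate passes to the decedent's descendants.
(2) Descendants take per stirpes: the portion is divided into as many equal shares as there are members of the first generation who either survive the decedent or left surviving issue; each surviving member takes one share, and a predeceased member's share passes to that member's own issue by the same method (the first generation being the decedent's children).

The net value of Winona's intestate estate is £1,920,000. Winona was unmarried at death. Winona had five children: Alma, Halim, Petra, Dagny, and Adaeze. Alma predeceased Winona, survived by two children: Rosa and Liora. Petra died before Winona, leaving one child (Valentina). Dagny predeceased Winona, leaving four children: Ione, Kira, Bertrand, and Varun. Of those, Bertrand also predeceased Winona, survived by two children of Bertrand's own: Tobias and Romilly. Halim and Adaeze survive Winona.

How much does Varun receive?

The entire £1,920,000 passes to the descendants.
That amount (£1,920,000) is divided into 5 shares of £384,000: Halim and Adaeze each take £384,000; Alma's £384,000 share passes to Alma's issue; Petra's £384,000 share passes to Petra's issue; Dagny's £384,000 share passes to Dagny's issue.
Alma's share (£384,000) is divided into 2 shares of £192,000: Rosa and Liora each take £192,000.
Petra's share (£384,000) passes entirely to Valentina.
Dagny's share (£384,000) is divided into 4 shares of £96,000: Ione, Kira, and Varun each take £96,000; Bertrand's £96,000 share passes to Bertrand's issue.
Bertrand's share (£96,000) is divided into 2 shares of £48,000: Tobias and Romilly each take £48,000.

Varun receives £96,000.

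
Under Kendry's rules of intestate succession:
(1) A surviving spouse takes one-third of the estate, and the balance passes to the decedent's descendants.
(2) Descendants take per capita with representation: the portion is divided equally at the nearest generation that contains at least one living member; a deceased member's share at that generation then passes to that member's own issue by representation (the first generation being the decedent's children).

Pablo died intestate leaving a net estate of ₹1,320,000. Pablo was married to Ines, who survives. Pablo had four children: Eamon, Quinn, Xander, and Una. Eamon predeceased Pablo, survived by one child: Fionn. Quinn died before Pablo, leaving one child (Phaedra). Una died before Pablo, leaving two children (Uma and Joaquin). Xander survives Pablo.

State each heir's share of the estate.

Ines: ₹440,000; Fionn: ₹220,000; Phaedra: ₹220,000; Xander: ₹220,000; Uma: ₹110,000; Joaquin: ₹110,000

Ines takes one-third of ₹1,320,000 = ₹440,000. The remaining ₹880,000 passes to the descendants.
The descendants' portion (₹880,000) is divided into 4 shares of ₹220,000: Xander takes ₹220,000; Eamon's ₹220,000 share passes to Eamon's issue; Quinn's ₹220,000 share passes to Quinn's issue; Una's ₹220,000 share passes to Una's issue.
Eamon's share (₹220,000) passes entirely to Fionn.
Quinn's share (₹220,000) passes entirely to Phaedra.
Una's share (₹220,000) is divided into 2 shares of ₹110,000: Uma and Joaquin each take ₹110,000.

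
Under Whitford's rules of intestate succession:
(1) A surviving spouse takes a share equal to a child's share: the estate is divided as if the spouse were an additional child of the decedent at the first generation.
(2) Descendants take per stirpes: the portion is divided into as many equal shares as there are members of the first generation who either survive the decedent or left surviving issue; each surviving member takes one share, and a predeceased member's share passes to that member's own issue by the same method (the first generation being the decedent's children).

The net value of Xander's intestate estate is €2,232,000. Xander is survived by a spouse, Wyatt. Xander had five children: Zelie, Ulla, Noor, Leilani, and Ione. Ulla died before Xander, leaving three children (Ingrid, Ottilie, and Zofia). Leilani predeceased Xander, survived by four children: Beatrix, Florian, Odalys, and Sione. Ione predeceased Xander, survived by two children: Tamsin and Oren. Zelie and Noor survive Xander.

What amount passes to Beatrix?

Beatrix receives €93,000.

The spouse counts as an additional share at the children's level, so there are 6 primary shares of €372,000. Wyatt takes one such share (€372,000).
The children's combined portion (€1,860,000) is divided into 5 shares of €372,000: Zelie and Noor each take €372,000; Ulla's €372,000 share passes to Ulla's issue; Leilani's €372,000 share passes to Leilani's issue; Ione's €372,000 share passes to Ione's issue.
Ulla's share (€372,000) is divided into 3 shares of €124,000: Ingrid, Ottilie, and Zofia each take €124,000.
Leilani's share (€372,000) is divided into 4 shares of €93,000: Beatrix, Florian, Odalys, and Sione each take €93,000.
Ione's share (€372,000) is divided into 2 shares of €186,000: Tamsin and Oren each take €186,000.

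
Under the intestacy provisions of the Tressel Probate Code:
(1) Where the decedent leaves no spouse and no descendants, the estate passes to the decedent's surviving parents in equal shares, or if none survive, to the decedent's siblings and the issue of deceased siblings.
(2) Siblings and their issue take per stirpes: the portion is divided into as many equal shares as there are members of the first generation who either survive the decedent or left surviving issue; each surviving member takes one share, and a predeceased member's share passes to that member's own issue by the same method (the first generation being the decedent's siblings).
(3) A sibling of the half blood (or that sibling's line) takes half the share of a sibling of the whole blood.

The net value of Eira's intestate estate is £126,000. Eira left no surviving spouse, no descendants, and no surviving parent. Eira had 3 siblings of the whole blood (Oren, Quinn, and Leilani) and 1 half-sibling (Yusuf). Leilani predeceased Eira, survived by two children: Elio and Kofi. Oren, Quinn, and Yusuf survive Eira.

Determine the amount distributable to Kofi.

The entire £126,000 passes to the siblings and their issue.
Counting each half-blood sibling's line as half a unit, there are 7/2 units in £126,000, so one unit is £36,000. Whole-blood lines (Oren, Quinn, and Leilani) take £36,000 each; half-blood lines (Yusuf) take £18,000 each.
Leilani's share (£36,000) is divided into 2 shares of £18,000: Elio and Kofi each take £18,000.

Kofi receives £18,000.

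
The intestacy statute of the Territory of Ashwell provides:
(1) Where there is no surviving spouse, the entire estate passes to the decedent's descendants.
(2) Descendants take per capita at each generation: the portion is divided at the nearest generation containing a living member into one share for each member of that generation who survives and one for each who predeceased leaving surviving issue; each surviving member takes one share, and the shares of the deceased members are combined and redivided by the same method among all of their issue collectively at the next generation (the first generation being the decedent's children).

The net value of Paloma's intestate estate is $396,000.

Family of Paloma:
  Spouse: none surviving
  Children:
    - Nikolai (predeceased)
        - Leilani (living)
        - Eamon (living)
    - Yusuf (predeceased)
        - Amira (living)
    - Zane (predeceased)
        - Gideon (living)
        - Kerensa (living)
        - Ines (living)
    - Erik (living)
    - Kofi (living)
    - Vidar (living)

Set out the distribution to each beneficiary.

The entire $396,000 passes to the descendants.
That amount ($396,000) is divided at the children's generation into 6 shares of $66,000. Erik, Kofi, and Vidar each take $66,000. The 3 shares of the deceased (Nikolai, Yusuf, and Zane) are combined into a pool of $198,000.
That pool ($198,000) is divided at the grandchildren's generation equally among Leilani, Eamon, Amira, Gideon, Kerensa, and Ines: $33,000 each.

Leilani: $33,000; Eamon: $33,000; Amira: $33,000; Gideon: $33,000; Kerensa: $33,000; Ines: $33,000; Erik: $66,000; Kofi: $66,000; Vidar: $66,000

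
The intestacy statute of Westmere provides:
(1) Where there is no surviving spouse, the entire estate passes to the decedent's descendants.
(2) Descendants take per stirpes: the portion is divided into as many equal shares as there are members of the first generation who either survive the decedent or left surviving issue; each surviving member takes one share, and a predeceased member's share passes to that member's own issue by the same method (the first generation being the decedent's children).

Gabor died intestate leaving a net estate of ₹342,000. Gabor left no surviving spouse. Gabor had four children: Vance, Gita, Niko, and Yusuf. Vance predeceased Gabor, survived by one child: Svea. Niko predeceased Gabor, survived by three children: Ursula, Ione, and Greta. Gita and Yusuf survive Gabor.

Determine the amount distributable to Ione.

Ione receives ₹28,500.

The entire ₹342,000 passes to the descendants.
That amount (₹342,000) is divided into 4 shares of ₹85,500: Gita and Yusuf each take ₹85,500; Vance's ₹85,500 share passes to Vance's issue; Niko's ₹85,500 share passes to Niko's issue.
Vance's share (₹85,500) passes entirely to Svea.
Niko's share (₹85,500) is divided into 3 shares of ₹28,500: Ursula, Ione, and Greta each take ₹28,500.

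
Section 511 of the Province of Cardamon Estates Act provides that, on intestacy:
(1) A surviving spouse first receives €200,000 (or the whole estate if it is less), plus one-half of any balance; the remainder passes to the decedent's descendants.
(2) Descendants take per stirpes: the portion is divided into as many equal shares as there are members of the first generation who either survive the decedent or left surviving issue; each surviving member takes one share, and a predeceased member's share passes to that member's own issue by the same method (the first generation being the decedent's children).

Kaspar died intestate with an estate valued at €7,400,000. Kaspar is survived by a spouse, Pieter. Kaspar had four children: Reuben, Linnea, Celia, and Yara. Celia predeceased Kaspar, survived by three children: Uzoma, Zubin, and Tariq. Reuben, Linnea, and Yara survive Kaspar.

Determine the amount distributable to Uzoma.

Uzoma receives €300,000.

Pieter first takes €200,000, leaving a balance of €7,200,000. Pieter then takes one-half of the balance (€3,600,000), for a total of €3,800,000. The remaining €3,600,000 passes to the descendants.
The descendants' portion (€3,600,000) is divided into 4 shares of €900,000: Reuben, Linnea, and Yara each take €900,000; Celia's €900,000 share passes to Celia's issue.
Celia's share (€900,000) is divided into 3 shares of €300,000: Uzoma, Zubin, and Tariq each take €300,000.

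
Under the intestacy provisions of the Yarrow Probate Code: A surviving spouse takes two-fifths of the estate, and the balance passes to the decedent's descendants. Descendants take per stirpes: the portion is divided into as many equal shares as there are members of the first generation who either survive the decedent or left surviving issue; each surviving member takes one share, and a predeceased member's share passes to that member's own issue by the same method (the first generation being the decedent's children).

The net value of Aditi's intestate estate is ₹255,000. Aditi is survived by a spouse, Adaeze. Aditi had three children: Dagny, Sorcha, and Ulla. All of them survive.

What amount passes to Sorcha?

Adaeze takes two-fifths of ₹255,000 = ₹102,000. The remaining ₹153,000 passes to the descendants.
The descendants' portion (₹153,000) is divided into 3 shares of ₹51,000: Dagny, Sorcha, and Ulla each take ₹51,000.

Sorcha receives ₹51,000.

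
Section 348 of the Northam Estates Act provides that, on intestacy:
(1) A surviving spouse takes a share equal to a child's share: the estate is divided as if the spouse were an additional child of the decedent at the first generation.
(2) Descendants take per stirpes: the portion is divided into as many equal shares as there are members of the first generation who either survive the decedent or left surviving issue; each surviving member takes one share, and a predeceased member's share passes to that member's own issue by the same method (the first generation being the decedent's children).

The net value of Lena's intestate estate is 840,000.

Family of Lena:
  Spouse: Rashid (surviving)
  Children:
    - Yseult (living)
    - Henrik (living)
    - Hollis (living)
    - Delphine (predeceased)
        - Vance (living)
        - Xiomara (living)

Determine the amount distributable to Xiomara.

The spouse counts as an additional share at the children's level, so there are 5 primary shares of 168,000. Rashid takes one such share (168,000).
The children's combined portion (672,000) is divided into 4 shares of 168,000: Yseult, Henrik, and Hollis each take 168,000; Delphine's 168,000 share passes to Delphine's issue.
Delphine's share (168,000) is divided into 2 shares of 84,000: Vance and Xiomara each take 84,000.

Xiomara receives 84,000.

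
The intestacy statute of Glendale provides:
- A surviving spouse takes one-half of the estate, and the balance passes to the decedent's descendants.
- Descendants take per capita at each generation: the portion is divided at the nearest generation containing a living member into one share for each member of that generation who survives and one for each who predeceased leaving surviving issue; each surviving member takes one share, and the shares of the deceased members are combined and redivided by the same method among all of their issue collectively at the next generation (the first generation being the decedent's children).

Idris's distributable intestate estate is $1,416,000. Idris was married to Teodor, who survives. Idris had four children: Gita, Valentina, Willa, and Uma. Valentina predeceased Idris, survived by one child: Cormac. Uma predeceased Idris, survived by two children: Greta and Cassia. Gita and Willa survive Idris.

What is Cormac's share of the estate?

Teodor takes one-half of $1,416,000 = $708,000. The remaining $708,000 passes to the descendants.
The descendants' portion ($708,000) is divided at the children's generation into 4 shares of $177,000. Gita and Willa each take $177,000. The 2 shares of the deceased (Valentina and Uma) are combined into a pool of $354,000.
That pool ($354,000) is divided at the grandchildren's generation equally among Cormac, Greta, and Cassia: $118,000 each.

Cormac receives $118,000.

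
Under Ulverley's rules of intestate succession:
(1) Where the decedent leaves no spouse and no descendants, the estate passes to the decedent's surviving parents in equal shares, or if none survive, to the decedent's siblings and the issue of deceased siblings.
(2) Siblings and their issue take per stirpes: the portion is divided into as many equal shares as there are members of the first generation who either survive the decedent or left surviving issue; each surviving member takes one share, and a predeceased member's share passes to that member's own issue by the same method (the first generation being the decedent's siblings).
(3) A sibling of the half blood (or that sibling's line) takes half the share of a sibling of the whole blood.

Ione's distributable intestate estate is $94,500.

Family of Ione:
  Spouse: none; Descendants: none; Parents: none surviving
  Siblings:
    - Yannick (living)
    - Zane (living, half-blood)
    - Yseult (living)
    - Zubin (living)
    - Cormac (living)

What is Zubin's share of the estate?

The entire $94,500 passes to the siblings and their issue.
Counting each half-blood sibling's line as half a unit, there are 9/2 units in $94,500, so one unit is $21,000. Whole-blood lines (Yannick, Yseult, Zubin, and Cormac) take $21,000 each; half-blood lines (Zane) take $10,500 each.

Zubin receives $21,000.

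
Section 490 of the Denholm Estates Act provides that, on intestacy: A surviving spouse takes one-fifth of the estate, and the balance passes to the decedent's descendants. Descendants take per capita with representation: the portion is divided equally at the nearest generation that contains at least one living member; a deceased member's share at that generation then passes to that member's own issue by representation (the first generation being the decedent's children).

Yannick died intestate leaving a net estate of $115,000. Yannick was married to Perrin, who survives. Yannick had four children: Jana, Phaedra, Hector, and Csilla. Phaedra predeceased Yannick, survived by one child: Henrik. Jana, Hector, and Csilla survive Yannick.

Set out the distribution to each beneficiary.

Perrin takes one-fifth of $115,000 = $23,000. The remaining $92,000 passes to the descendants.
The descendants' portion ($92,000) is divided into 4 shares of $23,000: Jana, Hector, and Csilla each take $23,000; Phaedra's $23,000 share passes to Phaedra's issue.
Phaedra's share ($23,000) passes entirely to Henrik.

Perrin: $23,000; Jana: $23,000; Henrik: $23,000; Hector: $23,000; Csilla: $23,000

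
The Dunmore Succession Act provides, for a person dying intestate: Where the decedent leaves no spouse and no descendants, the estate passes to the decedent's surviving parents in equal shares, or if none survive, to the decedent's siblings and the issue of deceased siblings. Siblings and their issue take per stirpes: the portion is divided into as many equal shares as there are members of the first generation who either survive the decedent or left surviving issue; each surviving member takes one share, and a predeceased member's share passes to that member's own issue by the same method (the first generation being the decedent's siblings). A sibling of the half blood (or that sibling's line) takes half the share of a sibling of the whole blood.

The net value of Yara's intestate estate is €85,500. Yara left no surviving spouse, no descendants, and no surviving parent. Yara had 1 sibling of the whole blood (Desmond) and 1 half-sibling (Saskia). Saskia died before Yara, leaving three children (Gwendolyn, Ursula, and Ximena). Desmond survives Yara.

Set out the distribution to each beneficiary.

The entire €85,500 passes to the siblings and their issue.
Counting each half-blood sibling's line as half a unit, there are 3/2 units in €85,500, so one unit is €57,000. Whole-blood lines (Desmond) take €57,000 each; half-blood lines (Saskia) take €28,500 each.
Saskia's share (€28,500) is divided into 3 shares of €9,500: Gwendolyn, Ursula, and Ximena each take €9,500.

Gwendolyn: €9,500; Ursula: €9,500; Ximena: €9,500; Desmond: €57,000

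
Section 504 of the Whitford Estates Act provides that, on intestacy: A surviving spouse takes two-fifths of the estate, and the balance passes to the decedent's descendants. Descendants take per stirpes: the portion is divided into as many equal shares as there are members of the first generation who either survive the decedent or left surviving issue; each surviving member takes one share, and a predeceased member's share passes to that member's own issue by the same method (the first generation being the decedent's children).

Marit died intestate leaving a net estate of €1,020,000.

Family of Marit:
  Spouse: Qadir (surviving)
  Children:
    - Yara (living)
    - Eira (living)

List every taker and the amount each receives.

Qadir: €408,000; Yara: €306,000; Eira: €306,000

Qadir takes two-fifths of €1,020,000 = €408,000. The remaining €612,000 passes to the descendants.
The descendants' portion (€612,000) is divided into 2 shares of €306,000: Yara and Eira each take €306,000.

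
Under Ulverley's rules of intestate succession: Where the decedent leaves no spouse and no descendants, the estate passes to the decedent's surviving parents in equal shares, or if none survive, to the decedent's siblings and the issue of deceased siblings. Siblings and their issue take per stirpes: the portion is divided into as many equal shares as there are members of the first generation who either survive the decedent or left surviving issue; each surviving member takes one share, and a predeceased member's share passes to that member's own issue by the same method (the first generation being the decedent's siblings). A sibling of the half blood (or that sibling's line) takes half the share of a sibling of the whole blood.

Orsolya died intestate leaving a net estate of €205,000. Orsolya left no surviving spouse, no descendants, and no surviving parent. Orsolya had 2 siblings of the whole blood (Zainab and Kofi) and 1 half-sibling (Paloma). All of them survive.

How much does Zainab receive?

Zainab receives €82,000.

The entire €205,000 passes to the siblings and their issue.
Counting each half-blood sibling's line as half a unit, there are 5/2 units in €205,000, so one unit is €82,000. Whole-blood lines (Zainab and Kofi) take €82,000 each; half-blood lines (Paloma) take €41,000 each.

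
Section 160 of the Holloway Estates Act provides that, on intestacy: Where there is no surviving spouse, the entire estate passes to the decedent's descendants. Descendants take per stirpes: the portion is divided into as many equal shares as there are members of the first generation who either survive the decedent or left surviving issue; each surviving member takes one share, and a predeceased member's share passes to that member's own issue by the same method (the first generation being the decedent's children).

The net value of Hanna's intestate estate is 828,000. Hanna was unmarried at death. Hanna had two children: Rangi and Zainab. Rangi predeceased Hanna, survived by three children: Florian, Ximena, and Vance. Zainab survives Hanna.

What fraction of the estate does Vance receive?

The entire 828,000 passes to the descendants.
That amount (828,000) is divided into 2 shares of 414,000: Zainab takes 414,000; Rangi's 414,000 share passes to Rangi's issue.
Rangi's share (414,000) is divided into 3 shares of 138,000: Florian, Ximena, and Vance each take 138,000.

Vance receives 1/6 of the estate.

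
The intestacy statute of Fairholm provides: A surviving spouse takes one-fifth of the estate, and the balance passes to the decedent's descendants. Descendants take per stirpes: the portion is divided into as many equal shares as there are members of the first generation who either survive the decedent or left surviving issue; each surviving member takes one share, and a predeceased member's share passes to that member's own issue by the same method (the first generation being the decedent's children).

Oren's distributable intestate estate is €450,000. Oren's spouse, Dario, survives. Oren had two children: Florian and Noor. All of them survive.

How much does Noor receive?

Dario takes one-fifth of €450,000 = €90,000. The remaining €360,000 passes to the descendants.
The descendants' portion (€360,000) is divided into 2 shares of €180,000: Florian and Noor each take €180,000.

Noor receives €180,000.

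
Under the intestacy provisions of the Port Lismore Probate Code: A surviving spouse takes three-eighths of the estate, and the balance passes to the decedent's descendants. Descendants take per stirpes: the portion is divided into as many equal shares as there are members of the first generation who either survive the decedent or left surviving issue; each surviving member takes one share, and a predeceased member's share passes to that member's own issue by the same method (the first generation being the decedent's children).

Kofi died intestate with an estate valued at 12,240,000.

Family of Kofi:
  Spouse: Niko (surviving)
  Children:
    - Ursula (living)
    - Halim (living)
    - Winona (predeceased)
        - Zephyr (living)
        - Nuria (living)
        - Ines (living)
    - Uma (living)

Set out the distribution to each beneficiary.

Niko takes three-eighths of 12,240,000 = 4,590,000. The remaining 7,650,000 passes to the descendants.
The descendants' portion (7,650,000) is divided into 4 shares of 1,912,500: Ursula, Halim, and Uma each take 1,912,500; Winona's 1,912,500 share passes to Winona's issue.
Winona's share (1,912,500) is divided into 3 shares of 637,500: Zephyr, Nuria, and Ines each take 637,500.

Niko: 4,590,000; Ursula: 1,912,500; Halim: 1,912,500; Zephyr: 637,500; Nuria: 637,500; Ines: 637,500; Uma: 1,912,500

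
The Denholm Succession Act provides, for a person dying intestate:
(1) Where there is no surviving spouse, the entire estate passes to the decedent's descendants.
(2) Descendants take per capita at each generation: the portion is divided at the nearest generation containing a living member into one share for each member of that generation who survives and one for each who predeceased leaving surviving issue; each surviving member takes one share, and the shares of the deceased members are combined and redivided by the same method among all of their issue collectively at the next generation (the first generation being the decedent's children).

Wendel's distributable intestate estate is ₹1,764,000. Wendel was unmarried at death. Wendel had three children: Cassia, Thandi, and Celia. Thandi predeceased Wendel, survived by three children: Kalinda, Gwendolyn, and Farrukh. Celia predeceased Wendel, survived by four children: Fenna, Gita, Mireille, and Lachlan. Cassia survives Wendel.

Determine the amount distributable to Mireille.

Mireille receives ₹168,000.

The entire ₹1,764,000 passes to the descendants.
That amount (₹1,764,000) is divided at the children's generation into 3 shares of ₹588,000. Cassia takes ₹588,000. The 2 shares of the deceased (Thandi and Celia) are combined into a pool of ₹1,176,000.
That pool (₹1,176,000) is divided at the grandchildren's generation equally among Kalinda, Gwendolyn, Farrukh, Fenna, Gita, Mireille, and Lachlan: ₹168,000 each.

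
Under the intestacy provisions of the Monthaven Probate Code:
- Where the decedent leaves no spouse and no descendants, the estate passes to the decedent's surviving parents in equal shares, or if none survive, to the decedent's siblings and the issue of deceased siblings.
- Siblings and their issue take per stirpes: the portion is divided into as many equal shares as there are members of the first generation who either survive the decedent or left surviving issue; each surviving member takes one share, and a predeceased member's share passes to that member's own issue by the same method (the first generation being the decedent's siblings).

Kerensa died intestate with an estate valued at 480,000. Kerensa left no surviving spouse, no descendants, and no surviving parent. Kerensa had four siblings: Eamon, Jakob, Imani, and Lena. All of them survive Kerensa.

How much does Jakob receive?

The entire 480,000 passes to the siblings and their issue.
That amount (480,000) is divided into 4 shares of 120,000: Eamon, Jakob, Imani, and Lena each take 120,000.

Jakob receives 120,000.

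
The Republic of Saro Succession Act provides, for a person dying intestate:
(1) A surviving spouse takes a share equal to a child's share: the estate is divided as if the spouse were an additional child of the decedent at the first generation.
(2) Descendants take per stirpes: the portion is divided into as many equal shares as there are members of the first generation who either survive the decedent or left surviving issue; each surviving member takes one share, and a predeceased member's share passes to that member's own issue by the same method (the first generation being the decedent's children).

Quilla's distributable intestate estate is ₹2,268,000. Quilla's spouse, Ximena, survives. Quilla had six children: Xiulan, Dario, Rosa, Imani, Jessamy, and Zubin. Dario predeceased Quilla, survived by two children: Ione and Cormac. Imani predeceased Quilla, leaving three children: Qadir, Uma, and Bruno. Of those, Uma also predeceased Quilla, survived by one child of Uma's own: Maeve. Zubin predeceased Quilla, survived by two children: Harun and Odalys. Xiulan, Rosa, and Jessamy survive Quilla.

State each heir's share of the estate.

Ximena: ₹324,000; Xiulan: ₹324,000; Ione: ₹162,000; Cormac: ₹162,000; Rosa: ₹324,000; Qadir: ₹108,000; Maeve: ₹108,000; Bruno: ₹108,000; Jessamy: ₹324,000; Harun: ₹162,000; Odalys: ₹162,000

The spouse counts as an additional share at the children's level, so there are 7 primary shares of ₹324,000. Ximena takes one such share (₹324,000).
The children's combined portion (₹1,944,000) is divided into 6 shares of ₹324,000: Xiulan, Rosa, and Jessamy each take ₹324,000; Dario's ₹324,000 share passes to Dario's issue; Imani's ₹324,000 share passes to Imani's issue; Zubin's ₹324,000 share passes to Zubin's issue.
Dario's share (₹324,000) is divided into 2 shares of ₹162,000: Ione and Cormac each take ₹162,000.
Imani's share (₹324,000) is divided into 3 shares of ₹108,000: Qadir and Bruno each take ₹108,000; Uma's ₹108,000 share passes to Uma's issue.
Uma's share (₹108,000) passes entirely to Maeve.
Zubin's share (₹324,000) is divided into 2 shares of ₹162,000: Harun and Odalys each take ₹162,000.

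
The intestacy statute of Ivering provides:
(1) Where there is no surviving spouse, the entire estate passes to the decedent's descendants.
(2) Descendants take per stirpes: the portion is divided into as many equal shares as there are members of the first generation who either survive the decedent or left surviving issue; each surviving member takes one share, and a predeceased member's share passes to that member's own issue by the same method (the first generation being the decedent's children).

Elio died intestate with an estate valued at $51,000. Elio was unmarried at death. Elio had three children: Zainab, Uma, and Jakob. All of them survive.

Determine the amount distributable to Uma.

Uma receives $17,000.

The entire $51,000 passes to the descendants.
That amount ($51,000) is divided into 3 shares of $17,000: Zainab, Uma, and Jakob each take $17,000.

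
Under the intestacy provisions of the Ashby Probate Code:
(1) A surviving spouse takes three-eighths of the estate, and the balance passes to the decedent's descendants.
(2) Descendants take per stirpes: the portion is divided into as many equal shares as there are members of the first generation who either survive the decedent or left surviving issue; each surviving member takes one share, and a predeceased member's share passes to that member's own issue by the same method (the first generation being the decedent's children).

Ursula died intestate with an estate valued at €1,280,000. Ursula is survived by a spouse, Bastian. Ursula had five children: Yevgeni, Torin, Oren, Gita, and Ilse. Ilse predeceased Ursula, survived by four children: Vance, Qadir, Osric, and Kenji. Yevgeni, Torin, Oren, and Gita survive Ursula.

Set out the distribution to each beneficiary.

Bastian: €480,000; Yevgeni: €160,000; Torin: €160,000; Oren: €160,000; Gita: €160,000; Vance: €40,000; Qadir: €40,000; Osric: €40,000; Kenji: €40,000

Bastian takes three-eighths of €1,280,000 = €480,000. The remaining €800,000 passes to the descendants.
The descendants' portion (€800,000) is divided into 5 shares of €160,000: Yevgeni, Torin, Oren, and Gita each take €160,000; Ilse's €160,000 share passes to Ilse's issue.
Ilse's share (€160,000) is divided into 4 shares of €40,000: Vance, Qadir, Osric, and Kenji each take €40,000.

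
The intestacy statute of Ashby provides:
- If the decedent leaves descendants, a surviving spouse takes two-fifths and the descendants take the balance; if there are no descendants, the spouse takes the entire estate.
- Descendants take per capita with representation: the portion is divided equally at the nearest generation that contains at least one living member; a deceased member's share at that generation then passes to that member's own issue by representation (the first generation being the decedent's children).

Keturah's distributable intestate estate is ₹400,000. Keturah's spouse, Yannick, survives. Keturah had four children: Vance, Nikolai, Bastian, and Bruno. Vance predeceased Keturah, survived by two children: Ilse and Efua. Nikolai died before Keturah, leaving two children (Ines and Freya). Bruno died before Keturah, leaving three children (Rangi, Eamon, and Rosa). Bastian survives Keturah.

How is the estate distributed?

Yannick takes two-fifths of ₹400,000 = ₹160,000. The remaining ₹240,000 passes to the descendants.
The descendants' portion (₹240,000) is divided into 4 shares of ₹60,000: Bastian takes ₹60,000; Vance's ₹60,000 share passes to Vance's issue; Nikolai's ₹60,000 share passes to Nikolai's issue; Bruno's ₹60,000 share passes to Bruno's issue.
Vance's share (₹60,000) is divided into 2 shares of ₹30,000: Ilse and Efua each take ₹30,000.
Nikolai's share (₹60,000) is divided into 2 shares of ₹30,000: Ines and Freya each take ₹30,000.
Bruno's share (₹60,000) is divided into 3 shares of ₹20,000: Rangi, Eamon, and Rosa each take ₹20,000.

Yannick: ₹160,000; Ilse: ₹30,000; Efua: ₹30,000; Ines: ₹30,000; Freya: ₹30,000; Bastian: ₹60,000; Rangi: ₹20,000; Eamon: ₹20,000; Rosa: ₹20,000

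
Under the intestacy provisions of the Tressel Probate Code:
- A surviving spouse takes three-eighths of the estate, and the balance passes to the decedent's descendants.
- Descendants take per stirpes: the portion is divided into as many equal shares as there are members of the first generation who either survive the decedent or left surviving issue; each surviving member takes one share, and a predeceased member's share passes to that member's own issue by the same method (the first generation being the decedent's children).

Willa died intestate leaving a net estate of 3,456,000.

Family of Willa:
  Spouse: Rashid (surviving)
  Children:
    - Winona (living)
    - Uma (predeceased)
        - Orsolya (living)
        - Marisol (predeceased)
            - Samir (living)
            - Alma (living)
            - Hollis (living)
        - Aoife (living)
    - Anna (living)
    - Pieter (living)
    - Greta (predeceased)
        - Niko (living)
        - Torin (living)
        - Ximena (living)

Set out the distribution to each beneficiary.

Rashid takes three-eighths of 3,456,000 = 1,296,000. The remaining 2,160,000 passes to the descendants.
The descendants' portion (2,160,000) is divided into 5 shares of 432,000: Winona, Anna, and Pieter each take 432,000; Uma's 432,000 share passes to Uma's issue; Greta's 432,000 share passes to Greta's issue.
Uma's share (432,000) is divided into 3 shares of 144,000: Orsolya and Aoife each take 144,000; Marisol's 144,000 share passes to Marisol's issue.
Marisol's share (144,000) is divided into 3 shares of 48,000: Samir, Alma, and Hollis each take 48,000.
Greta's share (432,000) is divided into 3 shares of 144,000: Niko, Torin, and Ximena each take 144,000.

Rashid: 1,296,000; Winona: 432,000; Orsolya: 144,000; Samir: 48,000; Alma: 48,000; Hollis: 48,000; Aoife: 144,000; Anna: 432,000; Pieter: 432,000; Niko: 144,000; Torin: 144,000; Ximena: 144,000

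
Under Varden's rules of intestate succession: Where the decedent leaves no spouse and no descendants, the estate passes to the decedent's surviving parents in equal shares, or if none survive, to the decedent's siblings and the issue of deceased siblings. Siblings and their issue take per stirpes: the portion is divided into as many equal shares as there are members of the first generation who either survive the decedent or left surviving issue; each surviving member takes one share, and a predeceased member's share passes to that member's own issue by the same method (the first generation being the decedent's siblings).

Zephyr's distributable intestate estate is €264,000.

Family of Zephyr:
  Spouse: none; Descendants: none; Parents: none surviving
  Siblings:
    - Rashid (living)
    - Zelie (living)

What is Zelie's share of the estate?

Zelie receives €132,000.

The entire €264,000 passes to the siblings and their issue.
That amount (€264,000) is divided into 2 shares of €132,000: Rashid and Zelie each take €132,000.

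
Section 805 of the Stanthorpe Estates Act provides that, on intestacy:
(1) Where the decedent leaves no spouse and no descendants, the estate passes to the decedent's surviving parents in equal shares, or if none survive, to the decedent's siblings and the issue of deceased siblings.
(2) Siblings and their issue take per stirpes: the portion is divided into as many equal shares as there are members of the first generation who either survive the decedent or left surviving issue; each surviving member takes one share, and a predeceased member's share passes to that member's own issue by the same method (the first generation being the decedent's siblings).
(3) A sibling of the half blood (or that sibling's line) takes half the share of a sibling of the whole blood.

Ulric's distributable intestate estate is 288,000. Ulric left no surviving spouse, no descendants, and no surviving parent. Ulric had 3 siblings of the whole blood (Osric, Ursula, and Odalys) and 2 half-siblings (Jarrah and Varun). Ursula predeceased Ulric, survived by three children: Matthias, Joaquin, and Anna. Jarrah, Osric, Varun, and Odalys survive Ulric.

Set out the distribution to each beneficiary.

The entire 288,000 passes to the siblings and their issue.
Counting each half-blood sibling's line as half a unit, there are 4 units in 288,000, so one unit is 72,000. Whole-blood lines (Osric, Ursula, and Odalys) take 72,000 each; half-blood lines (Jarrah and Varun) take 36,000 each.
Ursula's share (72,000) is divided into 3 shares of 24,000: Matthias, Joaquin, and Anna each take 24,000.

Jarrah: 36,000; Osric: 72,000; Matthias: 24,000; Joaquin: 24,000; Anna: 24,000; Varun: 36,000; Odalys: 72,000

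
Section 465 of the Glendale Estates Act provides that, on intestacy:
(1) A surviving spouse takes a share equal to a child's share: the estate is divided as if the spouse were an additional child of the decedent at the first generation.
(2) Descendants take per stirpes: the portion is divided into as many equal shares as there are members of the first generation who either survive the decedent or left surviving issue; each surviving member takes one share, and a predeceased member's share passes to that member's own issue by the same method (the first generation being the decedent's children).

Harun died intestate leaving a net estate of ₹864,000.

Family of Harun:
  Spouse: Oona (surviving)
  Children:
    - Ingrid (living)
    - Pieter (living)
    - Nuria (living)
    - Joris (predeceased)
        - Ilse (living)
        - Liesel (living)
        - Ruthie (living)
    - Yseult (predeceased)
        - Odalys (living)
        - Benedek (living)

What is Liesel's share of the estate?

The spouse counts as an additional share at the children's level, so there are 6 primary shares of ₹144,000. Oona takes one such share (₹144,000).
The children's combined portion (₹720,000) is divided into 5 shares of ₹144,000: Ingrid, Pieter, and Nuria each take ₹144,000; Joris's ₹144,000 share passes to Joris's issue; Yseult's ₹144,000 share passes to Yseult's issue.
Joris's share (₹144,000) is divided into 3 shares of ₹48,000: Ilse, Liesel, and Ruthie each take ₹48,000.
Yseult's share (₹144,000) is divided into 2 shares of ₹72,000: Odalys and Benedek each take ₹72,000.

Liesel receives ₹48,000.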